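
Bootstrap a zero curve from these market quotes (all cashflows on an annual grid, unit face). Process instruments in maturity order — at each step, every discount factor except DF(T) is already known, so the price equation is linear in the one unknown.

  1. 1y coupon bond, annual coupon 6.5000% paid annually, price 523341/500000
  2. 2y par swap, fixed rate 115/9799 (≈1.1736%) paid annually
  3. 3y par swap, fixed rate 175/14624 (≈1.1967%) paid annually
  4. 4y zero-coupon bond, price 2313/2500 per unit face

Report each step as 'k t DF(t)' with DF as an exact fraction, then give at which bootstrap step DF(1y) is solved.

1 1 2457/2500
2 2 977/1000
3 3 193/200
4 4 2313/2500
DF(1y) is solved at step 1

step 1 [1y] bond c/1=13/200: DF=(523341/500000 − 13/200·(0))/(1+13/200) = 2457/2500 ≈ 0.982800
step 2 [2y] swap r/1=115/9799: DF=(1 − 115/9799·(0.982800))/(1+115/9799) = 977/1000 ≈ 0.977000
step 3 [3y] swap r/1=175/14624: DF=(1 − 175/14624·(0.982800+0.977000))/(1+175/14624) = 193/200 ≈ 0.965000
step 4 [4y] zero: DF = P = 2313/2500 ≈ 0.925200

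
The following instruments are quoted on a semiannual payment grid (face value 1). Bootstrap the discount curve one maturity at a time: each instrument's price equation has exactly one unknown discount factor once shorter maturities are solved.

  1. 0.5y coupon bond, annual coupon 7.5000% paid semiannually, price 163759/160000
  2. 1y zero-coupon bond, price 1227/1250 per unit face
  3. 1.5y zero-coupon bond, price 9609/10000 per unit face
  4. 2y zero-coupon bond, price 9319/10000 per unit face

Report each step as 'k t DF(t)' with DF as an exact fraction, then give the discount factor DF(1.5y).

step 1 [0.5y] bond c/2=3/80: DF=(163759/160000 − 3/80·(0))/(1+3/80) = 1973/2000 ≈ 0.986500
step 2 [1y] zero: DF = P = 1227/1250 ≈ 0.981600
step 3 [1.5y] zero: DF = P = 9609/10000 ≈ 0.960900
step 4 [2y] zero: DF = P = 9319/10000 ≈ 0.931900

1 1/2 1973/2000
2 1 1227/1250
3 3/2 9609/10000
4 2 9319/10000
DF(1.5y) = 9609/10000 ≈ 0.960900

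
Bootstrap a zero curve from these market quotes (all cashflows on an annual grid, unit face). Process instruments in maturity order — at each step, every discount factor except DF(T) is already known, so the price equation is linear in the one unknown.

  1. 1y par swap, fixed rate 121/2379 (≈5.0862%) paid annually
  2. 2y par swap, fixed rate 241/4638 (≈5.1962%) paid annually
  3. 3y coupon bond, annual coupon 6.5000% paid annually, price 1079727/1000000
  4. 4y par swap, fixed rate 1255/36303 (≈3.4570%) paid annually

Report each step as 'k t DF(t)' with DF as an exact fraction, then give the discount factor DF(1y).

step 1 [1y] swap r/1=121/2379: DF=(1 − 121/2379·(0))/(1+121/2379) = 2379/2500 ≈ 0.951600
step 2 [2y] swap r/1=241/4638: DF=(1 − 241/4638·(0.951600))/(1+241/4638) = 2259/2500 ≈ 0.903600
step 3 [3y] bond c/1=13/200: DF=(1079727/1000000 − 13/200·(0.951600+0.903600))/(1+13/200) = 4503/5000 ≈ 0.900600
step 4 [4y] swap r/1=1255/36303: DF=(1 − 1255/36303·(0.951600+0.903600+0.900600))/(1+1255/36303) = 1749/2000 ≈ 0.874500

1 1 2379/2500
2 2 2259/2500
3 3 4503/5000
4 4 1749/2000
DF(1y) = 2379/2500 ≈ 0.951600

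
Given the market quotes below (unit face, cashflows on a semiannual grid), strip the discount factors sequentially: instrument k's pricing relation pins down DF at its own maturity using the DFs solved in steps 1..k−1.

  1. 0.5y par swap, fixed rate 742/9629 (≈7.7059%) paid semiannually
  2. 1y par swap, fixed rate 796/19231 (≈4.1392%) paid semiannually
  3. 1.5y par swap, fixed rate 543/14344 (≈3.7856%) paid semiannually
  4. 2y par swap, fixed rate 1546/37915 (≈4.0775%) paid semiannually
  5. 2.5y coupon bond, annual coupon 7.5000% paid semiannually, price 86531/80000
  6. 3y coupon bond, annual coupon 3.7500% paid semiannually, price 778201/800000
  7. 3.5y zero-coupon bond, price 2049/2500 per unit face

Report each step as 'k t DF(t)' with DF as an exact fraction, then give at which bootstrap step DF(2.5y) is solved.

step 1 [0.5y] swap r/2=371/9629: DF=(1 − 371/9629·(0))/(1+371/9629) = 9629/10000 ≈ 0.962900
step 2 [1y] swap r/2=398/19231: DF=(1 − 398/19231·(0.962900))/(1+398/19231) = 4801/5000 ≈ 0.960200
step 3 [1.5y] swap r/2=543/28688: DF=(1 − 543/28688·(0.962900+0.960200))/(1+543/28688) = 9457/10000 ≈ 0.945700
step 4 [2y] swap r/2=773/37915: DF=(1 − 773/37915·(0.962900+0.960200+0.945700))/(1+773/37915) = 9227/10000 ≈ 0.922700
step 5 [2.5y] bond c/2=3/80: DF=(86531/80000 − 3/80·(0.962900+0.960200+0.945700+0.922700))/(1+3/80) = 1811/2000 ≈ 0.905500
step 6 [3y] bond c/2=3/160: DF=(778201/800000 − 3/160·(0.962900+0.960200+0.945700+0.922700+0.905500))/(1+3/160) = 2171/2500 ≈ 0.868400
step 7 [3.5y] zero: DF = P = 2049/2500 ≈ 0.819600

1 1/2 9629/10000
2 1 4801/5000
3 3/2 9457/10000
4 2 9227/10000
5 5/2 1811/2000
6 3 2171/2500
7 7/2 2049/2500
DF(2.5y) is solved at step 5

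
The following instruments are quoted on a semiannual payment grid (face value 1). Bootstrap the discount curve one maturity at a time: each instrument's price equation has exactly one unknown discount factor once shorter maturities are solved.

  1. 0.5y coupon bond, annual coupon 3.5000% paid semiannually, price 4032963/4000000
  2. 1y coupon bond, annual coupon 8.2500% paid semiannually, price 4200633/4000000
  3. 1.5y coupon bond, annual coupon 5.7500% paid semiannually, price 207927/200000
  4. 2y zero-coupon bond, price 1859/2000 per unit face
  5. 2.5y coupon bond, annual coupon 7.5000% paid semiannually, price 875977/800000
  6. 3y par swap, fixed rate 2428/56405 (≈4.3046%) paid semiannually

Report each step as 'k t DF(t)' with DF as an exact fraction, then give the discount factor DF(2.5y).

1 1/2 9909/10000
2 1 9693/10000
3 3/2 4779/5000
4 2 1859/2000
5 5/2 2291/2500
6 3 4393/5000
DF(2.5y) = 2291/2500 ≈ 0.916400

step 1 [0.5y] bond c/2=7/400: DF=(4032963/4000000 − 7/400·(0))/(1+7/400) = 9909/10000 ≈ 0.990900
step 2 [1y] bond c/2=33/800: DF=(4200633/4000000 − 33/800·(0.990900))/(1+33/800) = 9693/10000 ≈ 0.969300
step 3 [1.5y] bond c/2=23/800: DF=(207927/200000 − 23/800·(0.990900+0.969300))/(1+23/800) = 4779/5000 ≈ 0.955800
step 4 [2y] zero: DF = P = 1859/2000 ≈ 0.929500
step 5 [2.5y] bond c/2=3/80: DF=(875977/800000 − 3/80·(0.990900+0.969300+0.955800+0.929500))/(1+3/80) = 2291/2500 ≈ 0.916400
step 6 [3y] swap r/2=1214/56405: DF=(1 − 1214/56405·(0.990900+0.969300+0.955800+0.929500+0.916400))/(1+1214/56405) = 4393/5000 ≈ 0.878600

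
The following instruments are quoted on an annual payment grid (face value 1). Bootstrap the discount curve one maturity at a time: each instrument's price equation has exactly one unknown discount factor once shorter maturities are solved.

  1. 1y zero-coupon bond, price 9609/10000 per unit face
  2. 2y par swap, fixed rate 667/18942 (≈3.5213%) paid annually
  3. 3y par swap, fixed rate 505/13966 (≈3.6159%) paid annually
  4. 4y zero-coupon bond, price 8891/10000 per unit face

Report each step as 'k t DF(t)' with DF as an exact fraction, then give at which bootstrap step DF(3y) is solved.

1 1 9609/10000
2 2 9333/10000
3 3 899/1000
4 4 8891/10000
DF(3y) is solved at step 3

step 1 [1y] zero: DF = P = 9609/10000 ≈ 0.960900
step 2 [2y] swap r/1=667/18942: DF=(1 − 667/18942·(0.960900))/(1+667/18942) = 9333/10000 ≈ 0.933300
step 3 [3y] swap r/1=505/13966: DF=(1 − 505/13966·(0.960900+0.933300))/(1+505/13966) = 899/1000 ≈ 0.899000
step 4 [4y] zero: DF = P = 8891/10000 ≈ 0.889100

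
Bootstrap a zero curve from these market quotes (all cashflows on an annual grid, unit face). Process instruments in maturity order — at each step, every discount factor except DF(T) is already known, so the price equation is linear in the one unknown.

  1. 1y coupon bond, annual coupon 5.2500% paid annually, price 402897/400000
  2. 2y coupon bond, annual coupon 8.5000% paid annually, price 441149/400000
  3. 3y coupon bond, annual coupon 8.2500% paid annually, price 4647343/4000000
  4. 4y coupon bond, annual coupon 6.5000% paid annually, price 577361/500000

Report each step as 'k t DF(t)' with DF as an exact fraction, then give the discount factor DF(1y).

1 1 957/1000
2 2 1883/2000
3 3 4643/5000
4 4 9117/10000
DF(1y) = 957/1000 ≈ 0.957000

step 1 [1y] bond c/1=21/400: DF=(402897/400000 − 21/400·(0))/(1+21/400) = 957/1000 ≈ 0.957000
step 2 [2y] bond c/1=17/200: DF=(441149/400000 − 17/200·(0.957000))/(1+17/200) = 1883/2000 ≈ 0.941500
step 3 [3y] bond c/1=33/400: DF=(4647343/4000000 − 33/400·(0.957000+0.941500))/(1+33/400) = 4643/5000 ≈ 0.928600
step 4 [4y] bond c/1=13/200: DF=(577361/500000 − 13/200·(0.957000+0.941500+0.928600))/(1+13/200) = 9117/10000 ≈ 0.911700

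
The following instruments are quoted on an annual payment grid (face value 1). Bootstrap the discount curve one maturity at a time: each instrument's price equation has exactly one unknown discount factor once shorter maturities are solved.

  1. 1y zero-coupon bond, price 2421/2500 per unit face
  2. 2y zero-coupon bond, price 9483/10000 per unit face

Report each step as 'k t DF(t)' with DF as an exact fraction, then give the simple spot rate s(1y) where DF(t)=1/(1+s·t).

1 1 2421/2500
2 2 9483/10000
s(1y) = (1/(2421/2500) − 1)/(1) = 79/2421 ≈ 3.2631%

step 1 [1y] zero: DF = P = 2421/2500 ≈ 0.968400
step 2 [2y] zero: DF = P = 9483/10000 ≈ 0.948300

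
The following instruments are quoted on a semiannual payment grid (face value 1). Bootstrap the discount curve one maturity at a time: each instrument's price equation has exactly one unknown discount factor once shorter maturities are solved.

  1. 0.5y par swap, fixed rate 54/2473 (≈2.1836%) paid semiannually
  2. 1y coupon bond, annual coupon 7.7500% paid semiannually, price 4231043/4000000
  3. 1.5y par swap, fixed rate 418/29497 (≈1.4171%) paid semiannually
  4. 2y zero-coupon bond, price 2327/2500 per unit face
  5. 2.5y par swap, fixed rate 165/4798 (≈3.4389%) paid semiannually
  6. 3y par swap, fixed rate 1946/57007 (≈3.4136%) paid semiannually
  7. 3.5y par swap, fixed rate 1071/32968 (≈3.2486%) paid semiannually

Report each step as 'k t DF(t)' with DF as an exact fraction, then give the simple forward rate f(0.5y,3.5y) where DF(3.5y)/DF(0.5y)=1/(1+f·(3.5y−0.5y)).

step 1 [0.5y] swap r/2=27/2473: DF=(1 − 27/2473·(0))/(1+27/2473) = 2473/2500 ≈ 0.989200
step 2 [1y] bond c/2=31/800: DF=(4231043/4000000 − 31/800·(0.989200))/(1+31/800) = 4907/5000 ≈ 0.981400
step 3 [1.5y] swap r/2=209/29497: DF=(1 − 209/29497·(0.989200+0.981400))/(1+209/29497) = 9791/10000 ≈ 0.979100
step 4 [2y] zero: DF = P = 2327/2500 ≈ 0.930800
step 5 [2.5y] swap r/2=165/9596: DF=(1 − 165/9596·(0.989200+0.981400+0.979100+0.930800))/(1+165/9596) = 367/400 ≈ 0.917500
step 6 [3y] swap r/2=973/57007: DF=(1 − 973/57007·(0.989200+0.981400+0.979100+0.930800+0.917500))/(1+973/57007) = 9027/10000 ≈ 0.902700
step 7 [3.5y] swap r/2=1071/65936: DF=(1 − 1071/65936·(0.989200+0.981400+0.979100+0.930800+0.917500+0.902700))/(1+1071/65936) = 8929/10000 ≈ 0.892900

1 1/2 2473/2500
2 1 4907/5000
3 3/2 9791/10000
4 2 2327/2500
5 5/2 367/400
6 3 9027/10000
7 7/2 8929/10000
f(0.5y,3.5y) = ((2473/2500)/(8929/10000) − 1)/(3) = 321/8929 ≈ 3.5950%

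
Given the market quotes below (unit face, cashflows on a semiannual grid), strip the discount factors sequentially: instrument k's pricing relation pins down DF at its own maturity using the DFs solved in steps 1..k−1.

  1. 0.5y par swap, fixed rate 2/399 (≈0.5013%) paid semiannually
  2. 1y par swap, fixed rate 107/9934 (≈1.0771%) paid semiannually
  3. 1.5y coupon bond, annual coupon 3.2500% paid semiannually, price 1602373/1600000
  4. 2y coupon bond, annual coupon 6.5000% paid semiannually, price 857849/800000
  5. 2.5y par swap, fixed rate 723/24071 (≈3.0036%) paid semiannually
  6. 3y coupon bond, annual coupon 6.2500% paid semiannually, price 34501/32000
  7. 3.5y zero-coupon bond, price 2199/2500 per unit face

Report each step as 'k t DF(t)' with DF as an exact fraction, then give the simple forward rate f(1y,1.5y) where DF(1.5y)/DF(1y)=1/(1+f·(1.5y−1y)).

step 1 [0.5y] swap r/2=1/399: DF=(1 − 1/399·(0))/(1+1/399) = 399/400 ≈ 0.997500
step 2 [1y] swap r/2=107/19868: DF=(1 − 107/19868·(0.997500))/(1+107/19868) = 9893/10000 ≈ 0.989300
step 3 [1.5y] bond c/2=13/800: DF=(1602373/1600000 − 13/800·(0.997500+0.989300))/(1+13/800) = 9537/10000 ≈ 0.953700
step 4 [2y] bond c/2=13/400: DF=(857849/800000 − 13/400·(0.997500+0.989300+0.953700))/(1+13/400) = 473/500 ≈ 0.946000
step 5 [2.5y] swap r/2=723/48142: DF=(1 − 723/48142·(0.997500+0.989300+0.953700+0.946000))/(1+723/48142) = 9277/10000 ≈ 0.927700
step 6 [3y] bond c/2=1/32: DF=(34501/32000 − 1/32·(0.997500+0.989300+0.953700+0.946000+0.927700))/(1+1/32) = 2249/2500 ≈ 0.899600
step 7 [3.5y] zero: DF = P = 2199/2500 ≈ 0.879600

1 1/2 399/400
2 1 9893/10000
3 3/2 9537/10000
4 2 473/500
5 5/2 9277/10000
6 3 2249/2500
7 7/2 2199/2500
f(1y,1.5y) = ((9893/10000)/(9537/10000) − 1)/(1/2) = 712/9537 ≈ 7.4657%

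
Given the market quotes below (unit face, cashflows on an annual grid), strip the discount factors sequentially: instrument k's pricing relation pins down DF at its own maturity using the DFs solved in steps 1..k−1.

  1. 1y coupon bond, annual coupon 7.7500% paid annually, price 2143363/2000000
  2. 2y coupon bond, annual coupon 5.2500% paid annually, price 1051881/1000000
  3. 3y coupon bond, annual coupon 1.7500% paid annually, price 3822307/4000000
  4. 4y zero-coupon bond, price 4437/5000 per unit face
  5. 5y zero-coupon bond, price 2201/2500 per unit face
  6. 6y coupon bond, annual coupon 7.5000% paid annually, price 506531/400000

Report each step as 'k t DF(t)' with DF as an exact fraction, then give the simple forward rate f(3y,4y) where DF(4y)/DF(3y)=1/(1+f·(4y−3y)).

1 1 4973/5000
2 2 4749/5000
3 3 9057/10000
4 4 4437/5000
5 5 2201/2500
6 6 4279/5000
f(3y,4y) = ((9057/10000)/(4437/5000) − 1)/(1) = 61/2958 ≈ 2.0622%

step 1 [1y] bond c/1=31/400: DF=(2143363/2000000 − 31/400·(0))/(1+31/400) = 4973/5000 ≈ 0.994600
step 2 [2y] bond c/1=21/400: DF=(1051881/1000000 − 21/400·(0.994600))/(1+21/400) = 4749/5000 ≈ 0.949800
step 3 [3y] bond c/1=7/400: DF=(3822307/4000000 − 7/400·(0.994600+0.949800))/(1+7/400) = 9057/10000 ≈ 0.905700
step 4 [4y] zero: DF = P = 4437/5000 ≈ 0.887400
step 5 [5y] zero: DF = P = 2201/2500 ≈ 0.880400
step 6 [6y] bond c/1=3/40: DF=(506531/400000 − 3/40·(0.994600+0.949800+0.905700+0.887400+0.880400))/(1+3/40) = 4279/5000 ≈ 0.855800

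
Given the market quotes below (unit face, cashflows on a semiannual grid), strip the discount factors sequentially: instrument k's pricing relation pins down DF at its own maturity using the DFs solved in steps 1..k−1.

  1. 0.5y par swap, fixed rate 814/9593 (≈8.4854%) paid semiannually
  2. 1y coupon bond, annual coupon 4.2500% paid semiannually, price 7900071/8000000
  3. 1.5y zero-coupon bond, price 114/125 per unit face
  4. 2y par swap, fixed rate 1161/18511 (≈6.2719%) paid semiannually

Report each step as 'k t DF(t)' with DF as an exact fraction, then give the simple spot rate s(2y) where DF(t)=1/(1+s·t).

step 1 [0.5y] swap r/2=407/9593: DF=(1 − 407/9593·(0))/(1+407/9593) = 9593/10000 ≈ 0.959300
step 2 [1y] bond c/2=17/800: DF=(7900071/8000000 − 17/800·(0.959300))/(1+17/800) = 947/1000 ≈ 0.947000
step 3 [1.5y] zero: DF = P = 114/125 ≈ 0.912000
step 4 [2y] swap r/2=1161/37022: DF=(1 − 1161/37022·(0.959300+0.947000+0.912000))/(1+1161/37022) = 8839/10000 ≈ 0.883900

1 1/2 9593/10000
2 1 947/1000
3 3/2 114/125
4 2 8839/10000
s(2y) = (1/(8839/10000) − 1)/(2) = 1161/17678 ≈ 6.5675%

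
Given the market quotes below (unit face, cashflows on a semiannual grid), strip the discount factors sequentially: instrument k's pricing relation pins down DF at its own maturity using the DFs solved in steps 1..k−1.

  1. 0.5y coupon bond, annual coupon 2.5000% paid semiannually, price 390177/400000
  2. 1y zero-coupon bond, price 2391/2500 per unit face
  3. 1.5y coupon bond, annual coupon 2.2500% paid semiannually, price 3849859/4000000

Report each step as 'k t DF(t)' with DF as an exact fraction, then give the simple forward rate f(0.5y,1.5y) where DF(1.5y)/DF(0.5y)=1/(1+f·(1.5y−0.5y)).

step 1 [0.5y] bond c/2=1/80: DF=(390177/400000 − 1/80·(0))/(1+1/80) = 4817/5000 ≈ 0.963400
step 2 [1y] zero: DF = P = 2391/2500 ≈ 0.956400
step 3 [1.5y] bond c/2=9/800: DF=(3849859/4000000 − 9/800·(0.963400+0.956400))/(1+9/800) = 1163/1250 ≈ 0.930400

1 1/2 4817/5000
2 1 2391/2500
3 3/2 1163/1250
f(0.5y,1.5y) = ((4817/5000)/(1163/1250) − 1)/(1) = 165/4652 ≈ 3.5469%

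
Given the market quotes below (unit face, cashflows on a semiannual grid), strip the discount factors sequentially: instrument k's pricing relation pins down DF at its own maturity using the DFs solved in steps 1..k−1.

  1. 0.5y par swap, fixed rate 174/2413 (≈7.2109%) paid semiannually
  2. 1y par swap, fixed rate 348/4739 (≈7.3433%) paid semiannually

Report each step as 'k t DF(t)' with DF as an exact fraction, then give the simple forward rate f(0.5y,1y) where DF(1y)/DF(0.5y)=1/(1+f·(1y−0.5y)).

1 1/2 2413/2500
2 1 1163/1250
f(0.5y,1y) = ((2413/2500)/(1163/1250) − 1)/(1/2) = 87/1163 ≈ 7.4807%

step 1 [0.5y] swap r/2=87/2413: DF=(1 − 87/2413·(0))/(1+87/2413) = 2413/2500 ≈ 0.965200
step 2 [1y] swap r/2=174/4739: DF=(1 − 174/4739·(0.965200))/(1+174/4739) = 1163/1250 ≈ 0.930400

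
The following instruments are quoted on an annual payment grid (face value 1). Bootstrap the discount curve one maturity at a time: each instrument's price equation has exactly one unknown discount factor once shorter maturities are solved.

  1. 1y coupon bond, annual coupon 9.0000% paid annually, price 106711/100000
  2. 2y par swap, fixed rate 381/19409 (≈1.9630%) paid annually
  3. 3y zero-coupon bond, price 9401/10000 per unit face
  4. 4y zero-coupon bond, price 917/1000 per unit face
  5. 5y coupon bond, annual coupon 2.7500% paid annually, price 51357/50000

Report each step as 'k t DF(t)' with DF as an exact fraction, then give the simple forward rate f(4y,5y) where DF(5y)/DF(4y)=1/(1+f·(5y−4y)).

1 1 979/1000
2 2 9619/10000
3 3 9401/10000
4 4 917/1000
5 5 449/500
f(4y,5y) = ((917/1000)/(449/500) − 1)/(1) = 19/898 ≈ 2.1158%

step 1 [1y] bond c/1=9/100: DF=(106711/100000 − 9/100·(0))/(1+9/100) = 979/1000 ≈ 0.979000
step 2 [2y] swap r/1=381/19409: DF=(1 − 381/19409·(0.979000))/(1+381/19409) = 9619/10000 ≈ 0.961900
step 3 [3y] zero: DF = P = 9401/10000 ≈ 0.940100
step 4 [4y] zero: DF = P = 917/1000 ≈ 0.917000
step 5 [5y] bond c/1=11/400: DF=(51357/50000 − 11/400·(0.979000+0.961900+0.940100+0.917000))/(1+11/400) = 449/500 ≈ 0.898000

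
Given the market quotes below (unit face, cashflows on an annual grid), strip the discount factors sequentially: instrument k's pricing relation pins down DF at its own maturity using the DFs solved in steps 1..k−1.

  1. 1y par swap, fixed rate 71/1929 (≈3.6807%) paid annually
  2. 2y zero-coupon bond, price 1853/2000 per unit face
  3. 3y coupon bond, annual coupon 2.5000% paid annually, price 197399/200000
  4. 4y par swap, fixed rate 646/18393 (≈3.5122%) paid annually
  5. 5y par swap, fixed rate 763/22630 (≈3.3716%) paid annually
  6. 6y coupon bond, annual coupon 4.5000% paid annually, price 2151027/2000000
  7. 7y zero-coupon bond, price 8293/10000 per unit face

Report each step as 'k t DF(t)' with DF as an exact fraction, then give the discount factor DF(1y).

step 1 [1y] swap r/1=71/1929: DF=(1 − 71/1929·(0))/(1+71/1929) = 1929/2000 ≈ 0.964500
step 2 [2y] zero: DF = P = 1853/2000 ≈ 0.926500
step 3 [3y] bond c/1=1/40: DF=(197399/200000 − 1/40·(0.964500+0.926500))/(1+1/40) = 573/625 ≈ 0.916800
step 4 [4y] swap r/1=646/18393: DF=(1 − 646/18393·(0.964500+0.926500+0.916800))/(1+646/18393) = 2177/2500 ≈ 0.870800
step 5 [5y] swap r/1=763/22630: DF=(1 − 763/22630·(0.964500+0.926500+0.916800+0.870800))/(1+763/22630) = 4237/5000 ≈ 0.847400
step 6 [6y] bond c/1=9/200: DF=(2151027/2000000 − 9/200·(0.964500+0.926500+0.916800+0.870800+0.847400))/(1+9/200) = 8343/10000 ≈ 0.834300
step 7 [7y] zero: DF = P = 8293/10000 ≈ 0.829300

1 1 1929/2000
2 2 1853/2000
3 3 573/625
4 4 2177/2500
5 5 4237/5000
6 6 8343/10000
7 7 8293/10000
DF(1y) = 1929/2000 ≈ 0.964500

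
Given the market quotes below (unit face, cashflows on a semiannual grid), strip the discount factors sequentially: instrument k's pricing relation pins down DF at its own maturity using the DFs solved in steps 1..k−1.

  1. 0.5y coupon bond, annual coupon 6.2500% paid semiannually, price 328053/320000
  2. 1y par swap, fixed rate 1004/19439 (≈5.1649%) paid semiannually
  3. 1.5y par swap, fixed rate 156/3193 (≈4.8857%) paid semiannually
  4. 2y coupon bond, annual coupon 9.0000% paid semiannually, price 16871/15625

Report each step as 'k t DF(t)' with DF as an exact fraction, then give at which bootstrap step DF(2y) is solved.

1 1/2 9941/10000
2 1 4749/5000
3 3/2 4649/5000
4 2 1819/2000
DF(2y) is solved at step 4

step 1 [0.5y] bond c/2=1/32: DF=(328053/320000 − 1/32·(0))/(1+1/32) = 9941/10000 ≈ 0.994100
step 2 [1y] swap r/2=502/19439: DF=(1 − 502/19439·(0.994100))/(1+502/19439) = 4749/5000 ≈ 0.949800
step 3 [1.5y] swap r/2=78/3193: DF=(1 − 78/3193·(0.994100+0.949800))/(1+78/3193) = 4649/5000 ≈ 0.929800
step 4 [2y] bond c/2=9/200: DF=(16871/15625 − 9/200·(0.994100+0.949800+0.929800))/(1+9/200) = 1819/2000 ≈ 0.909500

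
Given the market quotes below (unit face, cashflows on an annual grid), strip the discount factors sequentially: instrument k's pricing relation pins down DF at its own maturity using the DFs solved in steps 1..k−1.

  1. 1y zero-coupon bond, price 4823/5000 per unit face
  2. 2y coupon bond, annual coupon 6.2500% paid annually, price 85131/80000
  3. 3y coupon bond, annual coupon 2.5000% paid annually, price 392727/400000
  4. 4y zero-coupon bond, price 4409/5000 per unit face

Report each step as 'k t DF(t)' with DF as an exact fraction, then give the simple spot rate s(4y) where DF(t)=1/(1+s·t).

1 1 4823/5000
2 2 1181/1250
3 3 9113/10000
4 4 4409/5000
s(4y) = (1/(4409/5000) − 1)/(4) = 591/17636 ≈ 3.3511%

step 1 [1y] zero: DF = P = 4823/5000 ≈ 0.964600
step 2 [2y] bond c/1=1/16: DF=(85131/80000 − 1/16·(0.964600))/(1+1/16) = 1181/1250 ≈ 0.944800
step 3 [3y] bond c/1=1/40: DF=(392727/400000 − 1/40·(0.964600+0.944800))/(1+1/40) = 9113/10000 ≈ 0.911300
step 4 [4y] zero: DF = P = 4409/5000 ≈ 0.881800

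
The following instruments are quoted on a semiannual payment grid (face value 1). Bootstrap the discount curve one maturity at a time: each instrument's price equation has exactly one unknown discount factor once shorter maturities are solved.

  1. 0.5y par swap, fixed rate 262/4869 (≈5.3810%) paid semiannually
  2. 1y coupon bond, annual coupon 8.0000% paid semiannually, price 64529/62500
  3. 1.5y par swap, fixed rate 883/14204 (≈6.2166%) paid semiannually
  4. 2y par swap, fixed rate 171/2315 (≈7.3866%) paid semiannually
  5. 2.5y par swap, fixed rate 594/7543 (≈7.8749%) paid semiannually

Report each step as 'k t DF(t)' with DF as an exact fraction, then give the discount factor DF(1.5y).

step 1 [0.5y] swap r/2=131/4869: DF=(1 − 131/4869·(0))/(1+131/4869) = 4869/5000 ≈ 0.973800
step 2 [1y] bond c/2=1/25: DF=(64529/62500 − 1/25·(0.973800))/(1+1/25) = 9553/10000 ≈ 0.955300
step 3 [1.5y] swap r/2=883/28408: DF=(1 − 883/28408·(0.973800+0.955300))/(1+883/28408) = 9117/10000 ≈ 0.911700
step 4 [2y] swap r/2=171/4630: DF=(1 − 171/4630·(0.973800+0.955300+0.911700))/(1+171/4630) = 1079/1250 ≈ 0.863200
step 5 [2.5y] swap r/2=297/7543: DF=(1 − 297/7543·(0.973800+0.955300+0.911700+0.863200))/(1+297/7543) = 4109/5000 ≈ 0.821800

1 1/2 4869/5000
2 1 9553/10000
3 3/2 9117/10000
4 2 1079/1250
5 5/2 4109/5000
DF(1.5y) = 9117/10000 ≈ 0.911700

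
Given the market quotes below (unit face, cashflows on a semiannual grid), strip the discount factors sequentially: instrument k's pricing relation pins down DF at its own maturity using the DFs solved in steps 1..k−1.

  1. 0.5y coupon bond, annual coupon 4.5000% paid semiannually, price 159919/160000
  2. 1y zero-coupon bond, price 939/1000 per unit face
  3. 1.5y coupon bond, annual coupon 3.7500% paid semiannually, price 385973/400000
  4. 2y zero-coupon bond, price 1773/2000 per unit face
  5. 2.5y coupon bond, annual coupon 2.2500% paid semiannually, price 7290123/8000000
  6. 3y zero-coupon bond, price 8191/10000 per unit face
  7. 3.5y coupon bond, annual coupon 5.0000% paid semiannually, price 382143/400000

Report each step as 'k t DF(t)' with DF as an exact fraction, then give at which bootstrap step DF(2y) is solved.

step 1 [0.5y] bond c/2=9/400: DF=(159919/160000 − 9/400·(0))/(1+9/400) = 391/400 ≈ 0.977500
step 2 [1y] zero: DF = P = 939/1000 ≈ 0.939000
step 3 [1.5y] bond c/2=3/160: DF=(385973/400000 − 3/160·(0.977500+0.939000))/(1+3/160) = 9119/10000 ≈ 0.911900
step 4 [2y] zero: DF = P = 1773/2000 ≈ 0.886500
step 5 [2.5y] bond c/2=9/800: DF=(7290123/8000000 − 9/800·(0.977500+0.939000+0.911900+0.886500))/(1+9/800) = 4299/5000 ≈ 0.859800
step 6 [3y] zero: DF = P = 8191/10000 ≈ 0.819100
step 7 [3.5y] bond c/2=1/40: DF=(382143/400000 − 1/40·(0.977500+0.939000+0.911900+0.886500+0.859800+0.819100))/(1+1/40) = 1601/2000 ≈ 0.800500

1 1/2 391/400
2 1 939/1000
3 3/2 9119/10000
4 2 1773/2000
5 5/2 4299/5000
6 3 8191/10000
7 7/2 1601/2000
DF(2y) is solved at step 4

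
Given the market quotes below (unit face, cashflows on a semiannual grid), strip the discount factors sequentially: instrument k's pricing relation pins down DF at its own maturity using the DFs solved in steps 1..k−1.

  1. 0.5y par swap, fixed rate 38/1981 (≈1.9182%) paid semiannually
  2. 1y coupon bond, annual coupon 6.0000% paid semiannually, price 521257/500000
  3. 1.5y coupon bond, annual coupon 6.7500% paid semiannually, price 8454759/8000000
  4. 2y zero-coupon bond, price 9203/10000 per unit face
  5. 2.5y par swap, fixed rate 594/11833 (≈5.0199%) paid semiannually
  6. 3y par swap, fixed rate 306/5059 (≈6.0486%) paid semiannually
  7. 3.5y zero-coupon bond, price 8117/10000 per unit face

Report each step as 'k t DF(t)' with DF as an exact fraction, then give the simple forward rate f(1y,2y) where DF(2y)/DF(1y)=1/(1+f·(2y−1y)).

1 1/2 1981/2000
2 1 9833/10000
3 3/2 9579/10000
4 2 9203/10000
5 5/2 2203/2500
6 3 8317/10000
7 7/2 8117/10000
f(1y,2y) = ((9833/10000)/(9203/10000) − 1)/(1) = 630/9203 ≈ 6.8456%

step 1 [0.5y] swap r/2=19/1981: DF=(1 − 19/1981·(0))/(1+19/1981) = 1981/2000 ≈ 0.990500
step 2 [1y] bond c/2=3/100: DF=(521257/500000 − 3/100·(0.990500))/(1+3/100) = 9833/10000 ≈ 0.983300
step 3 [1.5y] bond c/2=27/800: DF=(8454759/8000000 − 27/800·(0.990500+0.983300))/(1+27/800) = 9579/10000 ≈ 0.957900
step 4 [2y] zero: DF = P = 9203/10000 ≈ 0.920300
step 5 [2.5y] swap r/2=297/11833: DF=(1 − 297/11833·(0.990500+0.983300+0.957900+0.920300))/(1+297/11833) = 2203/2500 ≈ 0.881200
step 6 [3y] swap r/2=153/5059: DF=(1 − 153/5059·(0.990500+0.983300+0.957900+0.920300+0.881200))/(1+153/5059) = 8317/10000 ≈ 0.831700
step 7 [3.5y] zero: DF = P = 8117/10000 ≈ 0.811700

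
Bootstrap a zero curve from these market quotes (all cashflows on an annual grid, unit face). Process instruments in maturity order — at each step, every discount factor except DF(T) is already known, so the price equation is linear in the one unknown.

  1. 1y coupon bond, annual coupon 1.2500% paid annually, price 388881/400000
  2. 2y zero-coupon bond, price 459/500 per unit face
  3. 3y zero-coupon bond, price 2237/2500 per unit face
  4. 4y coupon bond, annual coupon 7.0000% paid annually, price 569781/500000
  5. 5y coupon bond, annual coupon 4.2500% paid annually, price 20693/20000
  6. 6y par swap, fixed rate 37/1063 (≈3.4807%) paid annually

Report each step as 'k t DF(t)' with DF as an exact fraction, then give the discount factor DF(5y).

step 1 [1y] bond c/1=1/80: DF=(388881/400000 − 1/80·(0))/(1+1/80) = 4801/5000 ≈ 0.960200
step 2 [2y] zero: DF = P = 459/500 ≈ 0.918000
step 3 [3y] zero: DF = P = 2237/2500 ≈ 0.894800
step 4 [4y] bond c/1=7/100: DF=(569781/500000 − 7/100·(0.960200+0.918000+0.894800))/(1+7/100) = 2209/2500 ≈ 0.883600
step 5 [5y] bond c/1=17/400: DF=(20693/20000 − 17/400·(0.960200+0.918000+0.894800+0.883600))/(1+17/400) = 4217/5000 ≈ 0.843400
step 6 [6y] swap r/1=37/1063: DF=(1 − 37/1063·(0.960200+0.918000+0.894800+0.883600+0.843400))/(1+37/1063) = 163/200 ≈ 0.815000

1 1 4801/5000
2 2 459/500
3 3 2237/2500
4 4 2209/2500
5 5 4217/5000
6 6 163/200
DF(5y) = 4217/5000 ≈ 0.843400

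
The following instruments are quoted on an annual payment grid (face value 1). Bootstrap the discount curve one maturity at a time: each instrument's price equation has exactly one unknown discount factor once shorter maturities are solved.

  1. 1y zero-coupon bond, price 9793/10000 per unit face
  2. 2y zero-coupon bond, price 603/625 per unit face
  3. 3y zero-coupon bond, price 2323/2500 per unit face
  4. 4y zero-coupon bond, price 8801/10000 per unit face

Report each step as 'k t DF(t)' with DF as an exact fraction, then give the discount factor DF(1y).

1 1 9793/10000
2 2 603/625
3 3 2323/2500
4 4 8801/10000
DF(1y) = 9793/10000 ≈ 0.979300

step 1 [1y] zero: DF = P = 9793/10000 ≈ 0.979300
step 2 [2y] zero: DF = P = 603/625 ≈ 0.964800
step 3 [3y] zero: DF = P = 2323/2500 ≈ 0.929200
step 4 [4y] zero: DF = P = 8801/10000 ≈ 0.880100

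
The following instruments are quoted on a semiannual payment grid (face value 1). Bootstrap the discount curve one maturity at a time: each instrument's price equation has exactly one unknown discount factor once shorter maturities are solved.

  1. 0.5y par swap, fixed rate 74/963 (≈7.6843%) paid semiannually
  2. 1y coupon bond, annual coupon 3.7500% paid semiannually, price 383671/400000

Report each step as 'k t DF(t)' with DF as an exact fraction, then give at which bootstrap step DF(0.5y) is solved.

1 1/2 963/1000
2 1 4619/5000
DF(0.5y) is solved at step 1

step 1 [0.5y] swap r/2=37/963: DF=(1 − 37/963·(0))/(1+37/963) = 963/1000 ≈ 0.963000
step 2 [1y] bond c/2=3/160: DF=(383671/400000 − 3/160·(0.963000))/(1+3/160) = 4619/5000 ≈ 0.923800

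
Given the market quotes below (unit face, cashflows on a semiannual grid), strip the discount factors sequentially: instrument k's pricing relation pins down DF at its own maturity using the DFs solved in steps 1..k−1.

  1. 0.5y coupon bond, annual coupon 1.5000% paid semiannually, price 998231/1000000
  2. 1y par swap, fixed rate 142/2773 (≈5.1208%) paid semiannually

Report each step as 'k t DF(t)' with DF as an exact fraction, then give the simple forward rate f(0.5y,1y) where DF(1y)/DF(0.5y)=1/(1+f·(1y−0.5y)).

step 1 [0.5y] bond c/2=3/400: DF=(998231/1000000 − 3/400·(0))/(1+3/400) = 2477/2500 ≈ 0.990800
step 2 [1y] swap r/2=71/2773: DF=(1 − 71/2773·(0.990800))/(1+71/2773) = 9503/10000 ≈ 0.950300

1 1/2 2477/2500
2 1 9503/10000
f(0.5y,1y) = ((2477/2500)/(9503/10000) − 1)/(1/2) = 810/9503 ≈ 8.5236%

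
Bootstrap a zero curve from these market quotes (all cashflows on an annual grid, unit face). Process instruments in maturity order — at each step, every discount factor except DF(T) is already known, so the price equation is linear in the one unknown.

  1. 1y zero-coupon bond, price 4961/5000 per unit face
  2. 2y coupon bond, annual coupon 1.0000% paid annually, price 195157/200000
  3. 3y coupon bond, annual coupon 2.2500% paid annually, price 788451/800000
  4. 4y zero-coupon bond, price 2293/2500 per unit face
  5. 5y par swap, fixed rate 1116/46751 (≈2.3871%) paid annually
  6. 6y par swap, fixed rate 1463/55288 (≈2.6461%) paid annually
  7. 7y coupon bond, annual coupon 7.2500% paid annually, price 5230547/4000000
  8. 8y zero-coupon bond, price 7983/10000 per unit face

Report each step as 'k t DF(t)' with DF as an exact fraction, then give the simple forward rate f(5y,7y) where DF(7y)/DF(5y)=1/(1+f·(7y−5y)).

1 1 4961/5000
2 2 9563/10000
3 3 921/1000
4 4 2293/2500
5 5 2221/2500
6 6 8537/10000
7 7 1691/2000
8 8 7983/10000
f(5y,7y) = ((2221/2500)/(1691/2000) − 1)/(2) = 429/16910 ≈ 2.5370%

step 1 [1y] zero: DF = P = 4961/5000 ≈ 0.992200
step 2 [2y] bond c/1=1/100: DF=(195157/200000 − 1/100·(0.992200))/(1+1/100) = 9563/10000 ≈ 0.956300
step 3 [3y] bond c/1=9/400: DF=(788451/800000 − 9/400·(0.992200+0.956300))/(1+9/400) = 921/1000 ≈ 0.921000
step 4 [4y] zero: DF = P = 2293/2500 ≈ 0.917200
step 5 [5y] swap r/1=1116/46751: DF=(1 − 1116/46751·(0.992200+0.956300+0.921000+0.917200))/(1+1116/46751) = 2221/2500 ≈ 0.888400
step 6 [6y] swap r/1=1463/55288: DF=(1 − 1463/55288·(0.992200+0.956300+0.921000+0.917200+0.888400))/(1+1463/55288) = 8537/10000 ≈ 0.853700
step 7 [7y] bond c/1=29/400: DF=(5230547/4000000 − 29/400·(0.992200+0.956300+0.921000+0.917200+0.888400+0.853700))/(1+29/400) = 1691/2000 ≈ 0.845500
step 8 [8y] zero: DF = P = 7983/10000 ≈ 0.798300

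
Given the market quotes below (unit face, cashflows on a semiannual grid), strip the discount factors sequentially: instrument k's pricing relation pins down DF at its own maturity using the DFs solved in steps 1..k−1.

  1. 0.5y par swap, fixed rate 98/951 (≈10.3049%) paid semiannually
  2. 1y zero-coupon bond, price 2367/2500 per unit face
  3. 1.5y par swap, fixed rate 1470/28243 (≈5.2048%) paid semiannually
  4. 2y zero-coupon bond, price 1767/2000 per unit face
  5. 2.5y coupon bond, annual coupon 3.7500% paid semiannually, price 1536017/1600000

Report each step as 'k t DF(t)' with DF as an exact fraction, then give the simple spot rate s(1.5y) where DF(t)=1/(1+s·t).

1 1/2 951/1000
2 1 2367/2500
3 3/2 1853/2000
4 2 1767/2000
5 5/2 8741/10000
s(1.5y) = (1/(1853/2000) − 1)/(3/2) = 98/1853 ≈ 5.2887%

step 1 [0.5y] swap r/2=49/951: DF=(1 − 49/951·(0))/(1+49/951) = 951/1000 ≈ 0.951000
step 2 [1y] zero: DF = P = 2367/2500 ≈ 0.946800
step 3 [1.5y] swap r/2=735/28243: DF=(1 − 735/28243·(0.951000+0.946800))/(1+735/28243) = 1853/2000 ≈ 0.926500
step 4 [2y] zero: DF = P = 1767/2000 ≈ 0.883500
step 5 [2.5y] bond c/2=3/160: DF=(1536017/1600000 − 3/160·(0.951000+0.946800+0.926500+0.883500))/(1+3/160) = 8741/10000 ≈ 0.874100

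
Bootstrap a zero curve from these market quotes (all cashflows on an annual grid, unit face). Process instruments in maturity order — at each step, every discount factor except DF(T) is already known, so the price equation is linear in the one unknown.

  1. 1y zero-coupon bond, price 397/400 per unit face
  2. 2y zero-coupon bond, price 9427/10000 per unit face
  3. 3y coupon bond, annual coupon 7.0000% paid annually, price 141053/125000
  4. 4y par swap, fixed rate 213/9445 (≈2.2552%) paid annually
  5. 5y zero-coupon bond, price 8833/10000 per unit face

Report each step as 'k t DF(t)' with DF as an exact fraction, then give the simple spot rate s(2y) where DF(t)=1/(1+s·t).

step 1 [1y] zero: DF = P = 397/400 ≈ 0.992500
step 2 [2y] zero: DF = P = 9427/10000 ≈ 0.942700
step 3 [3y] bond c/1=7/100: DF=(141053/125000 − 7/100·(0.992500+0.942700))/(1+7/100) = 116/125 ≈ 0.928000
step 4 [4y] swap r/1=213/9445: DF=(1 − 213/9445·(0.992500+0.942700+0.928000))/(1+213/9445) = 2287/2500 ≈ 0.914800
step 5 [5y] zero: DF = P = 8833/10000 ≈ 0.883300

1 1 397/400
2 2 9427/10000
3 3 116/125
4 4 2287/2500
5 5 8833/10000
s(2y) = (1/(9427/10000) − 1)/(2) = 573/18854 ≈ 3.0391%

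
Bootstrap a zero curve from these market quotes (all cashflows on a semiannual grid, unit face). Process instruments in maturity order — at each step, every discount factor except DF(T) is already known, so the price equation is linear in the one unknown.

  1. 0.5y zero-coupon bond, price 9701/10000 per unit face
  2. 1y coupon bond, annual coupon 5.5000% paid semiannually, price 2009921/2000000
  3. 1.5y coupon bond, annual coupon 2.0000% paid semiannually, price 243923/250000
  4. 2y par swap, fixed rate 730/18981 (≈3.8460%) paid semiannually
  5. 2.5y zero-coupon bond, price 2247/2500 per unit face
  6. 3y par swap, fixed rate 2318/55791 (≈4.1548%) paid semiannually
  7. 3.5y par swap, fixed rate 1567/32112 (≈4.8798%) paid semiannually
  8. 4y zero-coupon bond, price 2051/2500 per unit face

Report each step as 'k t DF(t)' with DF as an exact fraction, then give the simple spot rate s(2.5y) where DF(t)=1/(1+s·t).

step 1 [0.5y] zero: DF = P = 9701/10000 ≈ 0.970100
step 2 [1y] bond c/2=11/400: DF=(2009921/2000000 − 11/400·(0.970100))/(1+11/400) = 9521/10000 ≈ 0.952100
step 3 [1.5y] bond c/2=1/100: DF=(243923/250000 − 1/100·(0.970100+0.952100))/(1+1/100) = 947/1000 ≈ 0.947000
step 4 [2y] swap r/2=365/18981: DF=(1 − 365/18981·(0.970100+0.952100+0.947000))/(1+365/18981) = 927/1000 ≈ 0.927000
step 5 [2.5y] zero: DF = P = 2247/2500 ≈ 0.898800
step 6 [3y] swap r/2=1159/55791: DF=(1 − 1159/55791·(0.970100+0.952100+0.947000+0.927000+0.898800))/(1+1159/55791) = 8841/10000 ≈ 0.884100
step 7 [3.5y] swap r/2=1567/64224: DF=(1 − 1567/64224·(0.970100+0.952100+0.947000+0.927000+0.898800+0.884100))/(1+1567/64224) = 8433/10000 ≈ 0.843300
step 8 [4y] zero: DF = P = 2051/2500 ≈ 0.820400

1 1/2 9701/10000
2 1 9521/10000
3 3/2 947/1000
4 2 927/1000
5 5/2 2247/2500
6 3 8841/10000
7 7/2 8433/10000
8 4 2051/2500
s(2.5y) = (1/(2247/2500) − 1)/(5/2) = 506/11235 ≈ 4.5038%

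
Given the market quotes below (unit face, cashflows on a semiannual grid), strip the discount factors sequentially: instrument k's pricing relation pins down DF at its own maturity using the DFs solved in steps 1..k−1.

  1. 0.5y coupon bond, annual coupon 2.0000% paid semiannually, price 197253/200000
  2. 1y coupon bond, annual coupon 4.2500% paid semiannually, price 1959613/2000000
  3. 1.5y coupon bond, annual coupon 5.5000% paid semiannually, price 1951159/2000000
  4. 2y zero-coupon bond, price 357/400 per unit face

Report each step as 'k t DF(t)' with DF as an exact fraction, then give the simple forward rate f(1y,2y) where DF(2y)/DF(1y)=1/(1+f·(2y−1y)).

1 1/2 1953/2000
2 1 9391/10000
3 3/2 4491/5000
4 2 357/400
f(1y,2y) = ((9391/10000)/(357/400) − 1)/(1) = 466/8925 ≈ 5.2213%

step 1 [0.5y] bond c/2=1/100: DF=(197253/200000 − 1/100·(0))/(1+1/100) = 1953/2000 ≈ 0.976500
step 2 [1y] bond c/2=17/800: DF=(1959613/2000000 − 17/800·(0.976500))/(1+17/800) = 9391/10000 ≈ 0.939100
step 3 [1.5y] bond c/2=11/400: DF=(1951159/2000000 − 11/400·(0.976500+0.939100))/(1+11/400) = 4491/5000 ≈ 0.898200
step 4 [2y] zero: DF = P = 357/400 ≈ 0.892500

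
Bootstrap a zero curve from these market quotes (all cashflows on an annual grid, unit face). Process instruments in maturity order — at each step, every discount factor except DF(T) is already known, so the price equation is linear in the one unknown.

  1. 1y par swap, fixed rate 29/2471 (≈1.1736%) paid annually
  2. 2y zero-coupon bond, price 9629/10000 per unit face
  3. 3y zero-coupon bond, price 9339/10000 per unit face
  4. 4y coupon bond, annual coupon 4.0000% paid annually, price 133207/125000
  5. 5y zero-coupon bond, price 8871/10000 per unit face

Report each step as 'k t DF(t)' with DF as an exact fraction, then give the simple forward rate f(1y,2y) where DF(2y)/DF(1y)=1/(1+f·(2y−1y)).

1 1 2471/2500
2 2 9629/10000
3 3 9339/10000
4 4 9137/10000
5 5 8871/10000
f(1y,2y) = ((2471/2500)/(9629/10000) − 1)/(1) = 255/9629 ≈ 2.6483%

step 1 [1y] swap r/1=29/2471: DF=(1 − 29/2471·(0))/(1+29/2471) = 2471/2500 ≈ 0.988400
step 2 [2y] zero: DF = P = 9629/10000 ≈ 0.962900
step 3 [3y] zero: DF = P = 9339/10000 ≈ 0.933900
step 4 [4y] bond c/1=1/25: DF=(133207/125000 − 1/25·(0.988400+0.962900+0.933900))/(1+1/25) = 9137/10000 ≈ 0.913700
step 5 [5y] zero: DF = P = 8871/10000 ≈ 0.887100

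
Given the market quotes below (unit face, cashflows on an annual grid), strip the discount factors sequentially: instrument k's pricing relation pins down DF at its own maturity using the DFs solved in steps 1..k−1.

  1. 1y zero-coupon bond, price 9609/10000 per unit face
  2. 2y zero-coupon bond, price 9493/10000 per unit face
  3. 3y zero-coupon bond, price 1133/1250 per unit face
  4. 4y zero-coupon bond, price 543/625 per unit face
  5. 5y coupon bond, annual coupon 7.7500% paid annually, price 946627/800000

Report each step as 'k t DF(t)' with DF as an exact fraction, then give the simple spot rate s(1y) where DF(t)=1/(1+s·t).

1 1 9609/10000
2 2 9493/10000
3 3 1133/1250
4 4 543/625
5 5 8331/10000
s(1y) = (1/(9609/10000) − 1)/(1) = 391/9609 ≈ 4.0691%

step 1 [1y] zero: DF = P = 9609/10000 ≈ 0.960900
step 2 [2y] zero: DF = P = 9493/10000 ≈ 0.949300
step 3 [3y] zero: DF = P = 1133/1250 ≈ 0.906400
step 4 [4y] zero: DF = P = 543/625 ≈ 0.868800
step 5 [5y] bond c/1=31/400: DF=(946627/800000 − 31/400·(0.960900+0.949300+0.906400+0.868800))/(1+31/400) = 8331/10000 ≈ 0.833100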